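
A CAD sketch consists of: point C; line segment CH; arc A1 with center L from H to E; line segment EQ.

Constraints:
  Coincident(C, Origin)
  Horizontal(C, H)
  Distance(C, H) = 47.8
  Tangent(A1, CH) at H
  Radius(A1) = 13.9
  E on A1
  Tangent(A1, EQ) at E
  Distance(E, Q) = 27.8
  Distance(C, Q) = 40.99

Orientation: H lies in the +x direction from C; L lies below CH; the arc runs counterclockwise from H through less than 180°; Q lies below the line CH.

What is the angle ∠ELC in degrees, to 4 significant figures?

8.187°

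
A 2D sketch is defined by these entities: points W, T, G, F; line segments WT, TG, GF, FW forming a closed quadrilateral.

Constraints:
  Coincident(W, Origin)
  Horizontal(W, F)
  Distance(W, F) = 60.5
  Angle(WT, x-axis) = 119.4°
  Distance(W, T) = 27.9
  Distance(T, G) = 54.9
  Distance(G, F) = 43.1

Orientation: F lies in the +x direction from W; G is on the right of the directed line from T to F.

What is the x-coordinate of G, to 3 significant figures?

21.3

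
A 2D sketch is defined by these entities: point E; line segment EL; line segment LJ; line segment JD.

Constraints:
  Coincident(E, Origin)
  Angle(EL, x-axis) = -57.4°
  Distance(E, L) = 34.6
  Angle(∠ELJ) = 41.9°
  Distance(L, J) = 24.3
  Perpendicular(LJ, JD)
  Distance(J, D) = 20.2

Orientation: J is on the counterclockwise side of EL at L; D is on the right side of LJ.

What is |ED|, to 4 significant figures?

43.33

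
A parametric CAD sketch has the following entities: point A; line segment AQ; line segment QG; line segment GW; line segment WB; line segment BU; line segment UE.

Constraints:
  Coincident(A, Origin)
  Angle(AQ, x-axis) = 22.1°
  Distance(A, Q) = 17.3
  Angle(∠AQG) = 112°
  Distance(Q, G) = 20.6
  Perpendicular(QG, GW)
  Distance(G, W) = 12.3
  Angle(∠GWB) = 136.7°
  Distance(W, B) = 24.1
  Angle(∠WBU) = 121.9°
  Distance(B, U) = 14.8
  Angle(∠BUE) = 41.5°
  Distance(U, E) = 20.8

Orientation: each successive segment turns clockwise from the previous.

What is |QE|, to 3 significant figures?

18.1

∠WBU = 121.9° gives BU at 123° from the x-axis; with |BU| = 14.8, U = (-10.6, -4.73). ∠BUE = 41.5° gives UE at -15.8° from the x-axis; with |UE| = 20.8, E = (9.45, -10.4). Then |QE| = |E − Q| = 18.1.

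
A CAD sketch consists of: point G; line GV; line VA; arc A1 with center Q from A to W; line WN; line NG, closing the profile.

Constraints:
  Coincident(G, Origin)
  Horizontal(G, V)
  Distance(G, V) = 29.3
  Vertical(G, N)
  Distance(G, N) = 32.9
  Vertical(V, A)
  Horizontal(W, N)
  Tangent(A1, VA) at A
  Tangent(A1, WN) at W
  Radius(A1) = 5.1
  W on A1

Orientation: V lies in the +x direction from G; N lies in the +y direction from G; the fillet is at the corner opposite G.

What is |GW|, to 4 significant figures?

40.84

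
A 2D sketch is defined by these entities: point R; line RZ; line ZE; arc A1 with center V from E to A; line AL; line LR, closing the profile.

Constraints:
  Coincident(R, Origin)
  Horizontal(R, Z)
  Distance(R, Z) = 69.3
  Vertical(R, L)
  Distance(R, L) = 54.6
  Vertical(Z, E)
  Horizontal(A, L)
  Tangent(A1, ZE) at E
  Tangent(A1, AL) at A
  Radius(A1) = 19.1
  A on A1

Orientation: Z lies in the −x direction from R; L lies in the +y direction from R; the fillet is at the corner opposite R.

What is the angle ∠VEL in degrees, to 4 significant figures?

15.41°

R is at the origin; RZ is horizontal with |RZ| = 69.3 and Z on the −x side, so Z = (-69.30, 0.000). RL is vertical with |RL| = 54.6 and L on the +y side, so L = (0.000, 54.60). The virtual corner opposite R is at (-69.30, 54.60). Tangency of A1 to ZE means the radius VE is perpendicular to ZE and since A1 is tangent to AL there, VA ⟂ AL, with radius 19.1, so the center V sits 19.1 in from both sides at V = (-50.20, 35.50). That places the tangent points at E = (-69.30, 35.50) on ZE and A = (-50.20, 54.60) on AL. Then cos ∠VEL = EV·EL / (|EV||EL|), giving 15.41°.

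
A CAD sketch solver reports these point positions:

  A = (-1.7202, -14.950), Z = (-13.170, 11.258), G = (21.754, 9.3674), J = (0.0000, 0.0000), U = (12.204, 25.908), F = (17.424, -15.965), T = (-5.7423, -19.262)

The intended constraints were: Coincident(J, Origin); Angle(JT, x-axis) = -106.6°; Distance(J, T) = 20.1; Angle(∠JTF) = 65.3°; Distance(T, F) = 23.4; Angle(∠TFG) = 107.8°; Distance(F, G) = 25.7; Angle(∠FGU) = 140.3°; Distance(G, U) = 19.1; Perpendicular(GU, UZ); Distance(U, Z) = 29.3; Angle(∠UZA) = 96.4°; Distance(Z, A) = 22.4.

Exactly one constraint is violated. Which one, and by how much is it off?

Distance(Z, A) = 22.4 — off by 6.20.

J = (0.00, 0.00) ✓; JT at -106.6° ✓; |JT| = 20.10 ✓; ∠JTF = 65.30° ✓; |TF| = 23.40 ✓; ∠TFG = 107.8° ✓; |FG| = 25.70 ✓; ∠FGU = 140.3° ✓; |GU| = 19.10 ✓; ∠(GU, UZ) = 90.00° ✓; |UZ| = 29.30 ✓; ∠UZA = 96.40° ✓; |ZA| = 28.60 ✗.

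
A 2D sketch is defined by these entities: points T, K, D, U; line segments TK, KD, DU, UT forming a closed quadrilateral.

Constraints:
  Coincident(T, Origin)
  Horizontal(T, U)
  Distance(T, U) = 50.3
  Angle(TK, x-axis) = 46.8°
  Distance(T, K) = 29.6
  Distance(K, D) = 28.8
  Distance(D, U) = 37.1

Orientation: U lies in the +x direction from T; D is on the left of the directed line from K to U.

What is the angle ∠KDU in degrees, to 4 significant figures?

66.91°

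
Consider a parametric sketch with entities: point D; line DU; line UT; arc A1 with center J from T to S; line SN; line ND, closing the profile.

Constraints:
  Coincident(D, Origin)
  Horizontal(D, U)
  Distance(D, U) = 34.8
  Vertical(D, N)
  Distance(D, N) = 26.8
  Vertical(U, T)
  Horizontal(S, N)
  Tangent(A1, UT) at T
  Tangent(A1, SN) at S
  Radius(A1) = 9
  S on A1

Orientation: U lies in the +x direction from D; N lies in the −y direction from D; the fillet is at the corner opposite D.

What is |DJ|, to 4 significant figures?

31.34

D is at the origin; D and U share the same y with |DU| = 34.8 and U on the +x side, so U = (34.80, 0.000). DN is vertical with |DN| = 26.8 and N on the −y side, so N = (0.000, -26.80). The virtual corner opposite D is at (34.80, -26.80). Tangency of A1 to UT means the radius JT is perpendicular to UT and the tangent condition forces JS to be normal to SN, with radius 9.0, so the center J sits 9.0 in from both sides at J = (25.80, -17.80). Then |DJ| = |J − D| = 31.34.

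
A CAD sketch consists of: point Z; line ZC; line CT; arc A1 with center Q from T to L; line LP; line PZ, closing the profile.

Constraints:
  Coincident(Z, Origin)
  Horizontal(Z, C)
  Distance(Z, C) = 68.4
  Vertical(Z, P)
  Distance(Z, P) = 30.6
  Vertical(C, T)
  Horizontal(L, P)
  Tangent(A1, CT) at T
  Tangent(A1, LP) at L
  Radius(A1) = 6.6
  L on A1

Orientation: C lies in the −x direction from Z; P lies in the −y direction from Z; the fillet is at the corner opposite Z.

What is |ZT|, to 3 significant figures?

72.5

Z is at the origin; Z and C share the same y with |ZC| = 68.4 and C on the −x side, so C = (-68.4, 0.00). Z and P share the same x with |ZP| = 30.6 and P on the −y side, so P = (0.00, -30.6). The virtual corner opposite Z is at (-68.4, -30.6). Since A1 is tangent to CT there, QT ⟂ CT and tangency of A1 to LP means the radius QL is perpendicular to LP, with radius 6.6, so the center Q sits 6.6 in from both sides at Q = (-61.8, -24.0). That places the tangent points at T = (-68.4, -24.0) on CT and L = (-61.8, -30.6) on LP. Then |ZT| = |T − Z| = 72.5.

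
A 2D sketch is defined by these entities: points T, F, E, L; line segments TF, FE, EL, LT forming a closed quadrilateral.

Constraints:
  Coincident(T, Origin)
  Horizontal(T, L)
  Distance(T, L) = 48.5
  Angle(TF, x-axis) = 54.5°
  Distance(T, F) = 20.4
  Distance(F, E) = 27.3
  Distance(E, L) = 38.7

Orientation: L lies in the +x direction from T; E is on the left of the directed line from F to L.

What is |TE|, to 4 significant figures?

47.44

Checks: |FE| = 27.30 ✓; |EL| = 38.70 ✓.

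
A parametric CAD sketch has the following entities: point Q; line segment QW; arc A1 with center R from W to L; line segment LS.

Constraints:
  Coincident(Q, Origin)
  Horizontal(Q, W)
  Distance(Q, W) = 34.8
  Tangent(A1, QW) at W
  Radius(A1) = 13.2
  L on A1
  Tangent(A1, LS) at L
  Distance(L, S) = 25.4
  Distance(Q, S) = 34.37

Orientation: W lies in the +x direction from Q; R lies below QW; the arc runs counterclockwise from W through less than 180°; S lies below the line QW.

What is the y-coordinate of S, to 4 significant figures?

-31.80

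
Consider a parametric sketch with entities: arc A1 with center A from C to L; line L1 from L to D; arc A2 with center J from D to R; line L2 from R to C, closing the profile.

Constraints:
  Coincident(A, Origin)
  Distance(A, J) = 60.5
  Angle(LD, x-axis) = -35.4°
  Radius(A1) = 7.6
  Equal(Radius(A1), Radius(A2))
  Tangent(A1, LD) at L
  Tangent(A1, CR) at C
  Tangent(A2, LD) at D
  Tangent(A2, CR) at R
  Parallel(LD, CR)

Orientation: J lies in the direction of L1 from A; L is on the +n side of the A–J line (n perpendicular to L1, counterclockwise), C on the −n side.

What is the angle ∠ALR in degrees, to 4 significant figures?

75.90°

Tangency of A1 to both parallel lines with radius 7.6 puts L and C at A ± 7.6·n: L = (4.403, 6.195), C = (-4.403, -6.195). Equal radii place D and R the same way about J: D = J + 7.6·n = (53.72, -28.85), R = J − 7.6·n = (44.91, -41.24). Then cos ∠ALR = LA·LR / (|LA||LR|), giving 75.90°.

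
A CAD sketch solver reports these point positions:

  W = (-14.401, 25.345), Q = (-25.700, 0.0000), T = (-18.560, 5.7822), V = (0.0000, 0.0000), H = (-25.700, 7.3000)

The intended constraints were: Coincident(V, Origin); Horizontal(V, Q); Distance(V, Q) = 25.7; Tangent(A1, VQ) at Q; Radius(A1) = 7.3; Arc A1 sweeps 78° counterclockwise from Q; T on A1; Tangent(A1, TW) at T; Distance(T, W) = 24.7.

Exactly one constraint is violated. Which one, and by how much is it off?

Distance(T, W) = 24.7 — off by 4.70.

V = (0.00, 0.00) ✓; V.y = 0.00, Q.y = 0.00 ✓; |VQ| = 25.70 ✓; ∠(HQ, QV) = 90.00° ✓; |HQ| = 7.300 ✓; bearing(H→T) − bearing(H→Q) = 78.00° ✓; |HT| = 7.300 ✓; ∠(HT, TW) = 90.00° ✓; |TW| = 20.00 ✗.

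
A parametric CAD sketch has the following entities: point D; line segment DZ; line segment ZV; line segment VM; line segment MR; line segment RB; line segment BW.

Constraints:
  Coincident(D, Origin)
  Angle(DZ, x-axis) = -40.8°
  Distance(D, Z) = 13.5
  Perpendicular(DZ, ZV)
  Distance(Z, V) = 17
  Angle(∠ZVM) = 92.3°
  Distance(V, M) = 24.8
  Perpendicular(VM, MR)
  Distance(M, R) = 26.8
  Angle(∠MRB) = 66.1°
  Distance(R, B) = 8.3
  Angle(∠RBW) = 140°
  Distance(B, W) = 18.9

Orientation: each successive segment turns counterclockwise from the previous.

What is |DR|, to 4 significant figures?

15.16

∠ZVM = 92.3° gives VM at 136.9° from the x-axis; with |VM| = 24.8, M = (3.220, 20.99). The perpendicularity gives MR at right angles to VM, so MR runs at -133.1°; with |MR| = 26.8, R = (-15.09, 1.425). Then |DR| = |R − D| = 15.16.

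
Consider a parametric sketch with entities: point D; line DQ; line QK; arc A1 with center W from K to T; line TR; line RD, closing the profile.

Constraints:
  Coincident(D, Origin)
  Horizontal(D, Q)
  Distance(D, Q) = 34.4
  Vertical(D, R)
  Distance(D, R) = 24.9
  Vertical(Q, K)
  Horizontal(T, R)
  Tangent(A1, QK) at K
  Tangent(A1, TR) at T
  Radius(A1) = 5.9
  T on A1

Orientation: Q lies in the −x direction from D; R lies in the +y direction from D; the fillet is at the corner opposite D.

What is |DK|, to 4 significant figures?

39.30

D is at the origin; D and Q share the same y with |DQ| = 34.4 and Q on the −x side, so Q = (-34.40, 0.000). DR is vertical with |DR| = 24.9 and R on the +y side, so R = (0.000, 24.90). The virtual corner opposite D is at (-34.40, 24.90). A1 meets QK tangentially, so WK is at right angles to QK and A1 meets TR tangentially, so WT is at right angles to TR, with radius 5.9, so the center W sits 5.9 in from both sides at W = (-28.50, 19.00). That places the tangent points at K = (-34.40, 19.00) on QK and T = (-28.50, 24.90) on TR. Then |DK| = |K − D| = 39.30.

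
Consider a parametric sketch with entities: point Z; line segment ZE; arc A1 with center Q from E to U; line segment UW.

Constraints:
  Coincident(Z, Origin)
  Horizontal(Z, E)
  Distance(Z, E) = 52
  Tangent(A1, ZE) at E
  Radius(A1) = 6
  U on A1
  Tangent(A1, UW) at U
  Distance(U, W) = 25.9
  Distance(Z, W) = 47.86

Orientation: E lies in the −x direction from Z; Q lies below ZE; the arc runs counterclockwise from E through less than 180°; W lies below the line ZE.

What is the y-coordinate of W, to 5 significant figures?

-28.758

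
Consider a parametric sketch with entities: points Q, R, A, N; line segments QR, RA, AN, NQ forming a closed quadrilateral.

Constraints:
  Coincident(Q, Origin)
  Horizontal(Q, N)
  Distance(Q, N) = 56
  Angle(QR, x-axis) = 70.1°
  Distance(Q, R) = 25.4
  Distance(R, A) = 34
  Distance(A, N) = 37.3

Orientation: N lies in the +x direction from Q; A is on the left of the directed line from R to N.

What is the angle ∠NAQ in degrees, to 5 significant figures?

73.851°

Q is at the origin; QN is horizontal with |QN| = 56.0 and N in +x, so N = (56.0, 0). QR runs at 70.1° with |QR| = 25.4, so R = (8.6456, 23.883). A is determined by |RA| = 34.0 and |AN| = 37.3 together: it lies at the intersection of circle(R, 34.0) and circle(N, 37.3). With |RN| = 53.036, the foot of the radical line on RN is 24.300 from R and the perpendicular offset is √(34.0² − 24.300²) = 23.781. Taking the left-of-RN solution: A = (41.051, 34.173).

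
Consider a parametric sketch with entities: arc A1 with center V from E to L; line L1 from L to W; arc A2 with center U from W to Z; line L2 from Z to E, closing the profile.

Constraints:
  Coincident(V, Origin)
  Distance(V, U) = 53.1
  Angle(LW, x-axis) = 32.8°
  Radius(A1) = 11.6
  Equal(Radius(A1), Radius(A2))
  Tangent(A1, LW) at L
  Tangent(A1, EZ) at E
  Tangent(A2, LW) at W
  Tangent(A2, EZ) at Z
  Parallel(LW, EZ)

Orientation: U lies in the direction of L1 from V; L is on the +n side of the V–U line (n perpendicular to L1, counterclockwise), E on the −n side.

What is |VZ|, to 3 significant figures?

54.4

The slot axis is L1's direction at 32.8°, so u = (cos 32.8°, sin 32.8°) = (0.841, 0.542) and n = (−sin 32.8°, cos 32.8°) = (-0.542, 0.841). V is at the origin and U lies 53.1 along u from V, so U = 53.1·u = (44.6, 28.8). Tangency of A1 to both parallel lines with radius 11.6 puts L and E at V ± 11.6·n: L = (-6.28, 9.75), E = (6.28, -9.75). Equal radii place W and Z the same way about U: W = U + 11.6·n = (38.4, 38.5), Z = U − 11.6·n = (50.9, 19.0). Then |VZ| = |Z − V| = 54.4.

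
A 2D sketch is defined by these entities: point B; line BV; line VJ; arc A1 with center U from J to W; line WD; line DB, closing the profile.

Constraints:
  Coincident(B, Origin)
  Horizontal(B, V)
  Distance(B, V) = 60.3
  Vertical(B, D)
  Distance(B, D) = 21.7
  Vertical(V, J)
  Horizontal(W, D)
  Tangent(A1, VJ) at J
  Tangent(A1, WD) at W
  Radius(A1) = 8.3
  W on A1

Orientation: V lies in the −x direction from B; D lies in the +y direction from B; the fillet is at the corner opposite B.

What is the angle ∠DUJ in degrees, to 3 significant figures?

171°

The virtual corner opposite B is at (-60.3, 21.7). Since A1 is tangent to VJ there, UJ ⟂ VJ and tangency of A1 to WD means the radius UW is perpendicular to WD, with radius 8.3, so the center U sits 8.3 in from both sides at U = (-52.0, 13.4). That places the tangent points at J = (-60.3, 13.4) on VJ and W = (-52.0, 21.7) on WD. Then cos ∠DUJ = UD·UJ / (|UD||UJ|), giving 171°.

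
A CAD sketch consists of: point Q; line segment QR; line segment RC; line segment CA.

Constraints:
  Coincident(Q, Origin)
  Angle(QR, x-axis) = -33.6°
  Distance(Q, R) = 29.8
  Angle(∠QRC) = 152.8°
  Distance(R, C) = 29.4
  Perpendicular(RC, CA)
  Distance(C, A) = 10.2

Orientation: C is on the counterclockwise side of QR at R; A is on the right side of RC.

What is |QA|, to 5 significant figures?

60.768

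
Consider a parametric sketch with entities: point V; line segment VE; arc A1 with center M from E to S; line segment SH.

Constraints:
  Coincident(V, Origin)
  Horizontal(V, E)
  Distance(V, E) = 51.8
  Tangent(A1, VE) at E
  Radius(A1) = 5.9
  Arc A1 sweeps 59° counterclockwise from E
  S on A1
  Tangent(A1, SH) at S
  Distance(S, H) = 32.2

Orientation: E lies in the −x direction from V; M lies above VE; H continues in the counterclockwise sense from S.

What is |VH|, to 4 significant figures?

42.87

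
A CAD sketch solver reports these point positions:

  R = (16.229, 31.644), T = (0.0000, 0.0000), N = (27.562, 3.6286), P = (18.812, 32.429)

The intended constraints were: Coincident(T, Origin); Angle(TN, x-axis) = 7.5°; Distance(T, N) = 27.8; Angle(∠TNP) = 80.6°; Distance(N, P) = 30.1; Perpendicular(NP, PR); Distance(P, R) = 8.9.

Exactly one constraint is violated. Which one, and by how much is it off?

Distance(P, R) = 8.9 — off by 6.20.

T = (0.00, 0.00) ✓; TN at 7.500° ✓; |TN| = 27.80 ✓; ∠TNP = 80.60° ✓; |NP| = 30.10 ✓; ∠(NP, PR) = 90.00° ✓; |PR| = 2.700 ✗.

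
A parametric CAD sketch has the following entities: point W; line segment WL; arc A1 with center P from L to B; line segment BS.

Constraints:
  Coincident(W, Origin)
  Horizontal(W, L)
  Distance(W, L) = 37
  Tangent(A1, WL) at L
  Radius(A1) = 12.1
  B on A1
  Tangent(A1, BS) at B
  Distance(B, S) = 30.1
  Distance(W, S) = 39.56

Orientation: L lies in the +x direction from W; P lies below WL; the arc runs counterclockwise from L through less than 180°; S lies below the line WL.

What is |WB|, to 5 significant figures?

26.834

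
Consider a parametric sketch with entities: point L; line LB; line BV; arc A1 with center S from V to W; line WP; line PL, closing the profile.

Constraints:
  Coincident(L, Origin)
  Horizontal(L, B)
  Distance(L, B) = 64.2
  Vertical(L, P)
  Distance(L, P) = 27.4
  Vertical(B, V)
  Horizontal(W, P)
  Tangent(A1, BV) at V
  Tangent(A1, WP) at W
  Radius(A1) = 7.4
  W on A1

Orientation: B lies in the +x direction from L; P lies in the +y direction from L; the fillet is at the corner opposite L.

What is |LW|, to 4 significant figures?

63.06

L is at the origin; LB is horizontal with |LB| = 64.2 and B on the +x side, so B = (64.20, 0.000). LP is vertical with |LP| = 27.4 and P on the +y side, so P = (0.000, 27.40). The virtual corner opposite L is at (64.20, 27.40). The tangent condition forces SV to be normal to BV and since A1 is tangent to WP there, SW ⟂ WP, with radius 7.4, so the center S sits 7.4 in from both sides at S = (56.80, 20.00). That places the tangent points at V = (64.20, 20.00) on BV and W = (56.80, 27.40) on WP. Then |LW| = |W − L| = 63.06.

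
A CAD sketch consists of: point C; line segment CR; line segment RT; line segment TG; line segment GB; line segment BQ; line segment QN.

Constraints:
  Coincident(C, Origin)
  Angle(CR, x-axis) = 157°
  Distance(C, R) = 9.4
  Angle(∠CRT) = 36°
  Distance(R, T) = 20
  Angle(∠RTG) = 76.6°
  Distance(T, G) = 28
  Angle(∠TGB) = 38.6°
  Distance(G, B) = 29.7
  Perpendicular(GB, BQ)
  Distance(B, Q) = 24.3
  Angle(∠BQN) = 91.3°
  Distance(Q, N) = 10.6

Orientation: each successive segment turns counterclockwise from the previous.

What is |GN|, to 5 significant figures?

31.099

C is at the origin; CR runs at 157.0° with length 9.4, so R = (-8.6527, 3.6729). ∠CRT = 36.0° gives RT at -59.000° from the x-axis; with |RT| = 20.0, T = (1.6480, -13.470). ∠RTG = 76.6° gives TG at 44.400° from the x-axis; with |TG| = 28.0, G = (21.653, 6.1201). ∠TGB = 38.6° gives GB at -174.20° from the x-axis; with |GB| = 29.7, B = (-7.8947, 3.1187). GB ⟂ BQ, so BQ runs at -84.200°; with |BQ| = 24.3, Q = (-5.4390, -21.057). ∠BQN = 91.3° gives QN at 4.5000° from the x-axis; with |QN| = 10.6, N = (5.1283, -20.225). Then |GN| = |N − G| = 31.099.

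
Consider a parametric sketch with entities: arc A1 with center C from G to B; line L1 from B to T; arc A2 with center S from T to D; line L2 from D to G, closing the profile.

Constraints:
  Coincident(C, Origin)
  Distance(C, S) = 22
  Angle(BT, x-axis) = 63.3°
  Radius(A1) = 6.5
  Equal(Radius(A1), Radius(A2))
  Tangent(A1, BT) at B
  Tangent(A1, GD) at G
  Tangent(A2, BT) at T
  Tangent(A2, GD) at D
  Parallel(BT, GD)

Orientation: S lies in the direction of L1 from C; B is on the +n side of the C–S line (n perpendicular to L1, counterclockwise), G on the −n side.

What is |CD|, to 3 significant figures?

22.9

The slot axis is L1's direction at 63.3°, so u = (cos 63.3°, sin 63.3°) = (0.449, 0.893) and n = (−sin 63.3°, cos 63.3°) = (-0.893, 0.449). C is at the origin and S lies 22.0 along u from C, so S = 22.0·u = (9.89, 19.7). Tangency of A1 to both parallel lines with radius 6.5 puts B and G at C ± 6.5·n: B = (-5.81, 2.92), G = (5.81, -2.92). Equal radii place T and D the same way about S: T = S + 6.5·n = (4.08, 22.6), D = S − 6.5·n = (15.7, 16.7). Then |CD| = |D − C| = 22.9.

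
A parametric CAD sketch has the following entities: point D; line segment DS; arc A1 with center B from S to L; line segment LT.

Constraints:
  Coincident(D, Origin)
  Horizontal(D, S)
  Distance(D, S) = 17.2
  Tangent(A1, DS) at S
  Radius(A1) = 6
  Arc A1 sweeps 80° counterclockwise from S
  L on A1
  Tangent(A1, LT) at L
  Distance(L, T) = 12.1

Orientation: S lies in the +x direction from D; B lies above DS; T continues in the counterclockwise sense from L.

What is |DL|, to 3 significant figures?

23.6

D is at the origin; DS is horizontal with |DS| = 17.2 and S on the +x side, so S = (17.2, 0.00). The tangent condition forces BS to be normal to DS, so B = S + (0, 6) = (17.2, 6.00). On A1, S sits at bearing -90° from B; an 80° counterclockwise sweep puts L at bearing -10°, so L = B + 6.0·(cos -10°, sin -10°) = (23.1, 4.96). Then |DL| = |L − D| = 23.6.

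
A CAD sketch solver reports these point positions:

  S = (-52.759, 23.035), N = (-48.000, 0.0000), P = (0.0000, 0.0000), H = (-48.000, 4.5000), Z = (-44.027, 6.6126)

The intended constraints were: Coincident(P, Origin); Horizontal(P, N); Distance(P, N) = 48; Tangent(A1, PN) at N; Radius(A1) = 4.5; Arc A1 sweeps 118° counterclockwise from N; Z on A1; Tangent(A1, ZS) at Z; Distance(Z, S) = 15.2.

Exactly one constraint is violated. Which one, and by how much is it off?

Distance(Z, S) = 15.2 — off by 3.40.

P = (0.00, 0.00) ✓; P.y = 0.00, N.y = 0.00 ✓; |PN| = 48.00 ✓; ∠(HN, NP) = 90.00° ✓; |HN| = 4.500 ✓; bearing(H→Z) − bearing(H→N) = 118.0° ✓; |HZ| = 4.500 ✓; ∠(HZ, ZS) = 90.00° ✓; |ZS| = 18.60 ✗.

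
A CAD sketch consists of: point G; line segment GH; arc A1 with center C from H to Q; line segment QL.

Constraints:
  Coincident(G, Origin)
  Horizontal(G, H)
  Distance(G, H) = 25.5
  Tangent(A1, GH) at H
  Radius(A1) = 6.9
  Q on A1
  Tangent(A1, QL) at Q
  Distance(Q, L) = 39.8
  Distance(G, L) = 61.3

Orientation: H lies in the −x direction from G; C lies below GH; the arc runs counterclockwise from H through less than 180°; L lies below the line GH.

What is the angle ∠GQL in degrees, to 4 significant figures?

115.7°

Checks: |CQ| = 6.900 ✓; ∠(CQ, QL) = 90.00° ✓; |QL| = 39.80 ✓; |GL| = 61.30 ✓.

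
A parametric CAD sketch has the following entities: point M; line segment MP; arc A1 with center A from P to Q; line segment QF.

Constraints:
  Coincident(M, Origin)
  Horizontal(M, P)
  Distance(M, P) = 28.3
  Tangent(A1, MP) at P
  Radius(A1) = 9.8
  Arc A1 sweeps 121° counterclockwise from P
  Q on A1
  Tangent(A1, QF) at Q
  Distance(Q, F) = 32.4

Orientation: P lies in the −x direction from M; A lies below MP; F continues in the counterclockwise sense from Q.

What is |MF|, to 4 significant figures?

47.08

On A1, P sits at bearing 90° from A; a 121° counterclockwise sweep puts Q at bearing 211°, so Q = A + 9.8·(cos 211°, sin 211°) = (-36.70, -14.85). Tangency of A1 to QF means the radius AQ is perpendicular to QF, so QF runs along (−sin 211°, cos 211°); with |QF| = 32.4, F = (-20.01, -42.62). Then |MF| = |F − M| = 47.08.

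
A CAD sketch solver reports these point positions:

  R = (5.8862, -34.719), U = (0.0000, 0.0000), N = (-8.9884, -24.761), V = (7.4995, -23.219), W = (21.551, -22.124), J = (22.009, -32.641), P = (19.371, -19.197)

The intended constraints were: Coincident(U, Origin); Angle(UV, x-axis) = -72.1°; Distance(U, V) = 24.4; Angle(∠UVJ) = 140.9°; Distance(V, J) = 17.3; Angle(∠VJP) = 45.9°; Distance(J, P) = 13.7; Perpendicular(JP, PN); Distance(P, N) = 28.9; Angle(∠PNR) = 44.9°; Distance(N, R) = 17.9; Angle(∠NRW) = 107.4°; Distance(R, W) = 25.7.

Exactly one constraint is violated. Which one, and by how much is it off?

Distance(R, W) = 25.7 — off by 5.60.

U = (0.00, 0.00) ✓; UV at -72.10° ✓; |UV| = 24.40 ✓; ∠UVJ = 140.9° ✓; |VJ| = 17.30 ✓; ∠VJP = 45.90° ✓; |JP| = 13.70 ✓; ∠(JP, PN) = 90.00° ✓; |PN| = 28.90 ✓; ∠PNR = 44.90° ✓; |NR| = 17.90 ✓; ∠NRW = 107.4° ✓; |RW| = 20.10 ✗.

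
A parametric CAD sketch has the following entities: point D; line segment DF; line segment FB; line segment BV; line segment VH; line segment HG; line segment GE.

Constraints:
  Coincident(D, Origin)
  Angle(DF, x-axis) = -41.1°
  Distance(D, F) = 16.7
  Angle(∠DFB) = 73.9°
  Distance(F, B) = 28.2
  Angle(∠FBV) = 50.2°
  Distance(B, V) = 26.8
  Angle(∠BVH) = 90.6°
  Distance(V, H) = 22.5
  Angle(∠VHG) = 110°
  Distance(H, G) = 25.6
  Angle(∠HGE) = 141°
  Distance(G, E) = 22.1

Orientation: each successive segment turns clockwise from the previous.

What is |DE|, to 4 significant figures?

48.29

D is at the origin; DF runs at -41.1° with length 16.7, so F = (12.58, -10.98). ∠DFB = 73.9° gives FB at -147.2° from the x-axis; with |FB| = 28.2, B = (-11.12, -26.25). ∠FBV = 50.2° gives BV at 83.00° from the x-axis; with |BV| = 26.8, V = (-7.853, 0.3459). ∠BVH = 90.6° gives VH at -6.400° from the x-axis; with |VH| = 22.5, H = (14.51, -2.162). ∠VHG = 110.0° gives HG at -76.40° from the x-axis; with |HG| = 25.6, G = (20.53, -27.04). ∠HGE = 141.0° gives GE at -115.4° from the x-axis; with |GE| = 22.1, E = (11.05, -47.01). Then |DE| = |E − D| = 48.29.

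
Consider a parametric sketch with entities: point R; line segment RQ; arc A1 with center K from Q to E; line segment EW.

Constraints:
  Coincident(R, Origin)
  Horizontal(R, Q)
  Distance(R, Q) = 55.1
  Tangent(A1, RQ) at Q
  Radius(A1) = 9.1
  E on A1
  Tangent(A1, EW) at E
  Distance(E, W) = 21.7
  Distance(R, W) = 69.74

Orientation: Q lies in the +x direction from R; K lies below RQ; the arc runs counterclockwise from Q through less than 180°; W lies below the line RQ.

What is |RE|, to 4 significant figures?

50.44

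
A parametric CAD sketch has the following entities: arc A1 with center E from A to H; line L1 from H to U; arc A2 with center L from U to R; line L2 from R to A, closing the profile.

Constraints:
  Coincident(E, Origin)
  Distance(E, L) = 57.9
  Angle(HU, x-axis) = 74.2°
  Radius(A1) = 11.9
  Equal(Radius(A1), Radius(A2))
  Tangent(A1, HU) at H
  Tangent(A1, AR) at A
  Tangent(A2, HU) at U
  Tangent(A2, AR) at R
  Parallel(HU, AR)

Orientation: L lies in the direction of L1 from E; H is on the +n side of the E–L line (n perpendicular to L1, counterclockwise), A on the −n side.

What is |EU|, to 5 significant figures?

59.110

The slot axis is L1's direction at 74.2°, so u = (cos 74.2°, sin 74.2°) = (0.27228, 0.96222) and n = (−sin 74.2°, cos 74.2°) = (-0.96222, 0.27228). E is at the origin and L lies 57.9 along u from E, so L = 57.9·u = (15.765, 55.712). Tangency of A1 to both parallel lines with radius 11.9 puts H and A at E ± 11.9·n: H = (-11.450, 3.2401), A = (11.450, -3.2401). Equal radii place U and R the same way about L: U = L + 11.9·n = (4.3146, 58.953), R = L − 11.9·n = (27.215, 52.472). Then |EU| = |U − E| = 59.110.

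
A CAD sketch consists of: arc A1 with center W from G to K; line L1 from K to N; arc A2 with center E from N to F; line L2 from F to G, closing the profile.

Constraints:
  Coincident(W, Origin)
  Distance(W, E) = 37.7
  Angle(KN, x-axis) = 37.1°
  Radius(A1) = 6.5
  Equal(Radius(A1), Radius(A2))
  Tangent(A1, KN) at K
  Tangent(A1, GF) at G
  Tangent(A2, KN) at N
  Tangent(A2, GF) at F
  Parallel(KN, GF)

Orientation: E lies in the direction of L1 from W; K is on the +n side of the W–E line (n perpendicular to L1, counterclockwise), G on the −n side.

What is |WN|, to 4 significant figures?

38.26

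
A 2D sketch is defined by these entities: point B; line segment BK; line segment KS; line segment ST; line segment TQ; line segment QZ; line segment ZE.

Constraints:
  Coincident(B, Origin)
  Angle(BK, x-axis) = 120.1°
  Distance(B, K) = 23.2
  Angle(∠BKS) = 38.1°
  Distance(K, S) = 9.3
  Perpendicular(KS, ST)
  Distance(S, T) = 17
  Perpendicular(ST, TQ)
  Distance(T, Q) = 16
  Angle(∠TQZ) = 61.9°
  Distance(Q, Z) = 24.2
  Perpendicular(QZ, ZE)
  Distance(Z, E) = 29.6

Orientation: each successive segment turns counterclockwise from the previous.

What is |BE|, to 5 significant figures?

13.411

∠TQZ = 61.9° gives QZ at -159.90° from the x-axis; with |QZ| = 24.2, Z = (-16.594, 16.024). QZ ⟂ ZE, so ZE runs at -69.900°; with |ZE| = 29.6, E = (-6.4218, -11.773). Then |BE| = |E − B| = 13.411.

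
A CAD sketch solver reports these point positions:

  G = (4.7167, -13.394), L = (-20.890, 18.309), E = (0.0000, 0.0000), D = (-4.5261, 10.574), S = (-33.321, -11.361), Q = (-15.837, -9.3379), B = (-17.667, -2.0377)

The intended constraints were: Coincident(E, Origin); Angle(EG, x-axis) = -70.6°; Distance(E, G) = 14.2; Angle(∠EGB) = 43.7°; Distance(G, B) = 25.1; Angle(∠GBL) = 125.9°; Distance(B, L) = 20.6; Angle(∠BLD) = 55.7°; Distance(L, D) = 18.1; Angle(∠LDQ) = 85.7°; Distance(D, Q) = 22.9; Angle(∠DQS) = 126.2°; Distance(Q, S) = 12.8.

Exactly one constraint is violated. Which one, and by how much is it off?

Distance(Q, S) = 12.8 — off by 4.80.

E = (0.00, 0.00) ✓; EG at -70.60° ✓; |EG| = 14.20 ✓; ∠EGB = 43.70° ✓; |GB| = 25.10 ✓; ∠GBL = 125.9° ✓; |BL| = 20.60 ✓; ∠BLD = 55.70° ✓; |LD| = 18.10 ✓; ∠LDQ = 85.70° ✓; |DQ| = 22.90 ✓; ∠DQS = 126.2° ✓; |QS| = 17.60 ✗.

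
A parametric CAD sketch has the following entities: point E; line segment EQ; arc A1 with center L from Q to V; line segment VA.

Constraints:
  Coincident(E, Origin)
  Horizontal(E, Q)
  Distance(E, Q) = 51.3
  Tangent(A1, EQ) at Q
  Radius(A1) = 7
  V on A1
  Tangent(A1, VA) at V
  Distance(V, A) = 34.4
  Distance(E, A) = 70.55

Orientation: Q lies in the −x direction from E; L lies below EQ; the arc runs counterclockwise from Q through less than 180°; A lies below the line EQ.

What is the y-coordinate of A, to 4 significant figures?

-41.65

E is at the origin; EQ is horizontal with |EQ| = 51.3 and Q on the −x side, so Q = (-51.30, 0.000). The tangent condition forces LQ to be normal to EQ, so L = Q + (0, -7) = (-51.30, -7.000). Since LV ⟂ VA (tangency), |LA| = √(7.0² + 34.4²) = 35.10 regardless of where V sits on A1. So A lies on both circle(E, 70.55) and circle(L, 35.10); the below-EQ intersection is A = (-56.95, -41.65). V is the foot of the tangent from A: V = (-58.29, -7.275).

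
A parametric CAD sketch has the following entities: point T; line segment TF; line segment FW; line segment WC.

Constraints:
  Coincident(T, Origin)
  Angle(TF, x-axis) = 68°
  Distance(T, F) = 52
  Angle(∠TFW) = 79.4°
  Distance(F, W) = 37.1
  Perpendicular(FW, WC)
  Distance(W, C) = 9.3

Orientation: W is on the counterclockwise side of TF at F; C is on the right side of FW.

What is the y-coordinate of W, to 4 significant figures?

55.55

T is at the origin; TF runs at 68.0° with length 52.0, so F = 52.0·(cos 68.0°, sin 68.0°) = (19.48, 48.21). ∠TFW = 79.4°, so FW runs at 68.0° + (180° − 79.4°) = 168.6° from the x-axis; with |FW| = 37.1, W = F + 37.1·(cos 168.6°, sin 168.6°) = (-16.89, 55.55). So W.y = 55.55.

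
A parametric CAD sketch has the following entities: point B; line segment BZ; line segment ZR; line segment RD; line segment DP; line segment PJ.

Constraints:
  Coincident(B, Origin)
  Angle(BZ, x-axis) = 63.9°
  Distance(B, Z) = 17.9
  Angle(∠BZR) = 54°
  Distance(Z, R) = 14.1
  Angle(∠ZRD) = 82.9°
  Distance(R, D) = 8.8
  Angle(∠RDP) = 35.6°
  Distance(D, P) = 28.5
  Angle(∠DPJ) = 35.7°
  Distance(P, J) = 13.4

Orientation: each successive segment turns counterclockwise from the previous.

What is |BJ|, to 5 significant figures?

24.981

B is at the origin; BZ runs at 63.9° with length 17.9, so Z = (7.8749, 16.075). ∠BZR = 54.0° gives ZR at -170.10° from the x-axis; with |ZR| = 14.1, R = (-6.0151, 13.650). ∠ZRD = 82.9° gives RD at -73.000° from the x-axis; with |RD| = 8.8, D = (-3.4423, 5.2350). ∠RDP = 35.6° gives DP at 71.400° from the x-axis; with |DP| = 28.5, P = (5.6481, 32.246). ∠DPJ = 35.7° gives PJ at -144.30° from the x-axis; with |PJ| = 13.4, J = (-5.2338, 24.427). Then |BJ| = |J − B| = 24.981.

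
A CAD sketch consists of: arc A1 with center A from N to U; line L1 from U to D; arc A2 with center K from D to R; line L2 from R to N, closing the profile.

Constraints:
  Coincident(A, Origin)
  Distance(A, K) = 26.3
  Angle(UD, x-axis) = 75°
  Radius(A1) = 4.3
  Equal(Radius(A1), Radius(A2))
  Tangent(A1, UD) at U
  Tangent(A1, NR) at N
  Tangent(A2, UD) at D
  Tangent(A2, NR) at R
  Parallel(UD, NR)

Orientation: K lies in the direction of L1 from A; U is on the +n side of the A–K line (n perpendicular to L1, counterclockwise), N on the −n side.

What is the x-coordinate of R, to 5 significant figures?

10.960

The slot axis is L1's direction at 75.0°, so u = (cos 75.0°, sin 75.0°) = (0.25882, 0.96593) and n = (−sin 75.0°, cos 75.0°) = (-0.96593, 0.25882). A is at the origin and K lies 26.3 along u from A, so K = 26.3·u = (6.8069, 25.404). Tangency of A1 to both parallel lines with radius 4.3 puts U and N at A ± 4.3·n: U = (-4.1535, 1.1129), N = (4.1535, -1.1129). Equal radii place D and R the same way about K: D = K + 4.3·n = (2.6535, 26.517), R = K − 4.3·n = (10.960, 24.291). So R.x = 10.960.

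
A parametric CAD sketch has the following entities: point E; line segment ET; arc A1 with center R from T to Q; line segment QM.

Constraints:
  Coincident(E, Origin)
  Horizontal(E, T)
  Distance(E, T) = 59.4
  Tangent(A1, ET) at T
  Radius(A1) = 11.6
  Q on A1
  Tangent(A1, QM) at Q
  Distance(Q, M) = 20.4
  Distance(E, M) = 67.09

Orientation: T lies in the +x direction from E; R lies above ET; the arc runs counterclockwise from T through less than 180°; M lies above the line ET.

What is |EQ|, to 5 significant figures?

71.288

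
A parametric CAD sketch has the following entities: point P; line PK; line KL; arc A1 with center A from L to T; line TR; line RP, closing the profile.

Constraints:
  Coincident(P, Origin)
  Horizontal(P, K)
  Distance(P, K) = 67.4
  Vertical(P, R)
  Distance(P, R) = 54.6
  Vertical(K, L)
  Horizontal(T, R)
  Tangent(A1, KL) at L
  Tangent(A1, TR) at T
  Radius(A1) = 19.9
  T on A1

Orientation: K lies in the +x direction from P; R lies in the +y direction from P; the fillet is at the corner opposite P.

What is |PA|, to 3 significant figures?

58.8

P is at the origin; P and K share the same y with |PK| = 67.4 and K on the +x side, so K = (67.4, 0.00). PR is vertical with |PR| = 54.6 and R on the +y side, so R = (0.00, 54.6). The virtual corner opposite P is at (67.4, 54.6). A1 meets KL tangentially, so AL is at right angles to KL and tangency of A1 to TR means the radius AT is perpendicular to TR, with radius 19.9, so the center A sits 19.9 in from both sides at A = (47.5, 34.7). Then |PA| = |A − P| = 58.8.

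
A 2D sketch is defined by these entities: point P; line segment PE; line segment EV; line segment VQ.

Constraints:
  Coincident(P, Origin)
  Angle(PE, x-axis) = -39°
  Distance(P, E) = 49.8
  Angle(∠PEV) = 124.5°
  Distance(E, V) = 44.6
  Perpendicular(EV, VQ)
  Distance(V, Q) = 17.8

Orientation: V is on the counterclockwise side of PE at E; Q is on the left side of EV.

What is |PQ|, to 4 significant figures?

76.43

P is at the origin; PE runs at -39.0° with length 49.8, so E = 49.8·(cos -39.0°, sin -39.0°) = (38.70, -31.34). ∠PEV = 124.5°, so EV runs at -39.0° + (180° − 124.5°) = 16.50° from the x-axis; with |EV| = 44.6, V = E + 44.6·(cos 16.50°, sin 16.50°) = (81.47, -18.67). EV is perpendicular to VQ; with |VQ| = 17.8 on the left of EV, Q = V + 17.8·(-0.2840, 0.9588) = (76.41, -1.606). Then |PQ| = |Q − P| = 76.43.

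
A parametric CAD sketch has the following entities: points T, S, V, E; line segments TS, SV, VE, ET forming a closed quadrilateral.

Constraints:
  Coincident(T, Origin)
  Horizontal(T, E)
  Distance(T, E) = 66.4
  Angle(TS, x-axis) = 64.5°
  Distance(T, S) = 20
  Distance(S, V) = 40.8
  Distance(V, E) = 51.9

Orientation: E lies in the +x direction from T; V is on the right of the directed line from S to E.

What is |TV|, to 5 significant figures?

28.669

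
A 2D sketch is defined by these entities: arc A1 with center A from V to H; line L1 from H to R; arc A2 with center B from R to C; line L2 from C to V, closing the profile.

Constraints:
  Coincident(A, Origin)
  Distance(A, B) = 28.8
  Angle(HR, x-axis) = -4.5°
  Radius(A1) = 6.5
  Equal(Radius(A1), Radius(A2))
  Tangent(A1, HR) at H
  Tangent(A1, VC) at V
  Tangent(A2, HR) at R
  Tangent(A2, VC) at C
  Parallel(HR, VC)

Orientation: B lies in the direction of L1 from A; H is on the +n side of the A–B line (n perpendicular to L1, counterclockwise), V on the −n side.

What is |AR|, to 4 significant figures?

29.52

The slot axis is L1's direction at -4.5°, so u = (cos -4.5°, sin -4.5°) = (0.9969, -0.07846) and n = (−sin -4.5°, cos -4.5°) = (0.07846, 0.9969). A is at the origin and B lies 28.8 along u from A, so B = 28.8·u = (28.71, -2.260). Tangency of A1 to both parallel lines with radius 6.5 puts H and V at A ± 6.5·n: H = (0.5100, 6.480), V = (-0.5100, -6.480). Equal radii place R and C the same way about B: R = B + 6.5·n = (29.22, 4.220), C = B − 6.5·n = (28.20, -8.740). Then |AR| = |R − A| = 29.52.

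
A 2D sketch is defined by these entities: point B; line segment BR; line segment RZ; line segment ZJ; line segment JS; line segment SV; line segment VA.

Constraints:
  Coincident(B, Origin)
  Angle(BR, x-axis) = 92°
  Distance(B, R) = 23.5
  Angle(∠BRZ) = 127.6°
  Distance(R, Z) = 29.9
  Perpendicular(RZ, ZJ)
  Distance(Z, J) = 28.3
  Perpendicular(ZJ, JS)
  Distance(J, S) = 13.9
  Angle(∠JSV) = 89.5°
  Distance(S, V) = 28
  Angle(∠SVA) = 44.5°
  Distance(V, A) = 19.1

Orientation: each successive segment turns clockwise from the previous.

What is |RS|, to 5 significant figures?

32.510

B is at the origin; BR runs at 92.0° with length 23.5, so R = (-0.82014, 23.486). ∠BRZ = 127.6° gives RZ at 39.600° from the x-axis; with |RZ| = 29.9, Z = (22.218, 42.545). RZ ⟂ ZJ, so ZJ runs at -50.400°; with |ZJ| = 28.3, J = (40.257, 20.739). ZJ is perpendicular to JS, so JS runs at -140.40°; with |JS| = 13.9, S = (29.547, 11.879). Then |RS| = |S − R| = 32.510.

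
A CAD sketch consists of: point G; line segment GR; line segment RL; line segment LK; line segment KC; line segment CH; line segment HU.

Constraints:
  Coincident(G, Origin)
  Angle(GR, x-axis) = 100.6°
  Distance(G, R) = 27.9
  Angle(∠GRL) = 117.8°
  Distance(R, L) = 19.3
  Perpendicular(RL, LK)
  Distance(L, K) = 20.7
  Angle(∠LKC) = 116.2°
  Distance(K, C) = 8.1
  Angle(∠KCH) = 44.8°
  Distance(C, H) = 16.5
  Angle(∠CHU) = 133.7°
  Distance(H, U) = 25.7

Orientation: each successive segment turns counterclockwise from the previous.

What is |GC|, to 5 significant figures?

25.048

RL is perpendicular to LK, so LK runs at -107.20°; with |LK| = 20.7, K = (-29.690, 13.357). ∠LKC = 116.2° gives KC at -43.400° from the x-axis; with |KC| = 8.1, C = (-23.805, 7.7914). Then |GC| = |C − G| = 25.048.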